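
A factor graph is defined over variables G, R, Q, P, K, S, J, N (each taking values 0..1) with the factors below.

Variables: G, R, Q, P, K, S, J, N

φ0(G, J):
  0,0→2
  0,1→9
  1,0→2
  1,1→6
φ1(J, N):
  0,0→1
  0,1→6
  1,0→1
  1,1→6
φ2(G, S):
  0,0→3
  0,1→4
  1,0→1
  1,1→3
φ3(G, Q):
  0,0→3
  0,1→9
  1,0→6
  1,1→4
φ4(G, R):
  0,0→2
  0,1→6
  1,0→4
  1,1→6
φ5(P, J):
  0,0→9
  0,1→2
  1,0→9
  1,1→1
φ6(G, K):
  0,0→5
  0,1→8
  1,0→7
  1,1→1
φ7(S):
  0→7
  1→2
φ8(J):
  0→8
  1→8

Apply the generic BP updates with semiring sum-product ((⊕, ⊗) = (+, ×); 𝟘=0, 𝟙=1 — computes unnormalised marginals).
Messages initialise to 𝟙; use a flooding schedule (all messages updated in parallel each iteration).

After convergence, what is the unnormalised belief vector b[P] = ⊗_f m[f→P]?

b[P] = [90435072, 68699904]

init: all messages = 𝟙 over 2 values
r1 m[φ0→G] = [11, 8]
r1 m[φ0→J] = [4, 15]
r1 m[φ1→J] = [7, 7]
r1 m[φ1→N] = [2, 12]
r1 m[φ2→G] = [7, 4]
r1 m[φ2→S] = [4, 7]
r1 m[φ3→G] = [12, 10]
r1 m[φ3→Q] = [9, 13]
r1 m[φ4→G] = [8, 10]
r1 m[φ4→R] = [6, 12]
r1 m[φ5→P] = [11, 10]
r1 m[φ5→J] = [18, 3]
r1 m[φ6→G] = [13, 8]
r1 m[φ6→K] = [12, 9]
r1 m[φ7→S] = [7, 2]
r1 m[φ8→J] = [8, 8]
r1 m[G→φ0] = [1, 1]
r1 m[G→φ2] = [1, 1]
r1 m[G→φ3] = [1, 1]
r1 m[G→φ4] = [1, 1]
r1 m[G→φ6] = [1, 1]
r1 m[R→φ4] = [1, 1]
r1 m[Q→φ3] = [1, 1]
r1 m[P→φ5] = [1, 1]
r1 m[K→φ6] = [1, 1]
r1 m[S→φ2] = [1, 1]
r1 m[S→φ7] = [1, 1]
r1 m[J→φ0] = [1, 1]
r1 m[J→φ1] = [1, 1]
r1 m[J→φ5] = [1, 1]
r1 m[J→φ8] = [1, 1]
r1 m[N→φ1] = [1, 1]
r2 m[φ0→G] = [11, 8]
r2 m[φ0→J] = [4, 15]
r2 m[φ1→J] = [7, 7]
r2 m[φ1→N] = [2, 12]
r2 m[φ2→G] = [7, 4]
r2 m[φ2→S] = [4, 7]
r2 m[φ3→G] = [12, 10]
r2 m[φ3→Q] = [9, 13]
r2 m[φ4→G] = [8, 10]
r2 m[φ4→R] = [6, 12]
r2 m[φ5→P] = [11, 10]
r2 m[φ5→J] = [18, 3]
r2 m[φ6→G] = [13, 8]
r2 m[φ6→K] = [12, 9]
r2 m[φ7→S] = [7, 2]
r2 m[φ8→J] = [8, 8]
r2 m[G→φ0] = [8736, 3200]
r2 m[G→φ2] = [13728, 6400]
r2 m[G→φ3] = [8008, 2560]
r2 m[G→φ4] = [12012, 2560]
r2 m[G→φ6] = [7392, 3200]
r2 m[R→φ4] = [1, 1]
r2 m[Q→φ3] = [1, 1]
r2 m[P→φ5] = [1, 1]
r2 m[K→φ6] = [1, 1]
r2 m[S→φ2] = [7, 2]
r2 m[S→φ7] = [4, 7]
r2 m[J→φ0] = [1008, 168]
r2 m[J→φ1] = [576, 360]
r2 m[J→φ5] = [224, 840]
r2 m[J→φ8] = [504, 315]
r2 m[N→φ1] = [1, 1]
r3 m[φ0→G] = [3528, 3024]
r3 m[φ0→J] = [23872, 97824]
r3 m[φ1→J] = [7, 7]
r3 m[φ1→N] = [936, 5616]
r3 m[φ2→G] = [29, 13]
r3 m[φ2→S] = [47584, 74112]
r3 m[φ3→G] = [12, 10]
r3 m[φ3→Q] = [39384, 82312]
r3 m[φ4→G] = [8, 10]
r3 m[φ4→R] = [34264, 87432]
r3 m[φ5→P] = [3696, 2856]
r3 m[φ5→J] = [18, 3]
r3 m[φ6→G] = [13, 8]
r3 m[φ6→K] = [59360, 62336]
r3 m[φ7→S] = [7, 2]
r3 m[φ8→J] = [8, 8]
r3 m[G→φ0] = [8736, 3200]
r3 m[G→φ2] = [13728, 6400]
r3 m[G→φ3] = [8008, 2560]
r3 m[G→φ4] = [12012, 2560]
r3 m[G→φ6] = [7392, 3200]
r3 m[R→φ4] = [1, 1]
r3 m[Q→φ3] = [1, 1]
r3 m[P→φ5] = [1, 1]
r3 m[K→φ6] = [1, 1]
r3 m[S→φ2] = [7, 2]
r3 m[S→φ7] = [4, 7]
r3 m[J→φ0] = [1008, 168]
r3 m[J→φ1] = [576, 360]
r3 m[J→φ5] = [224, 840]
r3 m[J→φ8] = [504, 315]
r3 m[N→φ1] = [1, 1]
r4 m[φ0→G] = [3528, 3024]
r4 m[φ0→J] = [23872, 97824]
r4 m[φ1→J] = [7, 7]
r4 m[φ1→N] = [936, 5616]
r4 m[φ2→G] = [29, 13]
r4 m[φ2→S] = [47584, 74112]
r4 m[φ3→G] = [12, 10]
r4 m[φ3→Q] = [39384, 82312]
r4 m[φ4→G] = [8, 10]
r4 m[φ4→R] = [34264, 87432]
r4 m[φ5→P] = [3696, 2856]
r4 m[φ5→J] = [18, 3]
r4 m[φ6→G] = [13, 8]
r4 m[φ6→K] = [59360, 62336]
r4 m[φ7→S] = [7, 2]
r4 m[φ8→J] = [8, 8]
r4 m[G→φ0] = [36192, 10400]
r4 m[G→φ2] = [4402944, 2419200]
r4 m[G→φ3] = [10640448, 3144960]
r4 m[G→φ4] = [15960672, 3144960]
r4 m[G→φ6] = [9821952, 3931200]
r4 m[R→φ4] = [1, 1]
r4 m[Q→φ3] = [1, 1]
r4 m[P→φ5] = [1, 1]
r4 m[K→φ6] = [1, 1]
r4 m[S→φ2] = [7, 2]
r4 m[S→φ7] = [47584, 74112]
r4 m[J→φ0] = [1008, 168]
r4 m[J→φ1] = [3437568, 2347776]
r4 m[J→φ5] = [1336832, 5478144]
r4 m[J→φ8] = [3007872, 2054304]
r4 m[N→φ1] = [1, 1]
r5 m[φ0→G] = [3528, 3024]
r5 m[φ0→J] = [93184, 388128]
r5 m[φ1→J] = [7, 7]
r5 m[φ1→N] = [5785344, 34712064]
r5 m[φ2→G] = [29, 13]
r5 m[φ2→S] = [15628032, 24869376]
r5 m[φ3→G] = [12, 10]
r5 m[φ3→Q] = [50791104, 108343872]
r5 m[φ4→G] = [8, 10]
r5 m[φ4→R] = [44501184, 114633792]
r5 m[φ5→P] = [22987776, 17509632]
r5 m[φ5→J] = [18, 3]
r5 m[φ6→G] = [13, 8]
r5 m[φ6→K] = [76628160, 82506816]
r5 m[φ7→S] = [7, 2]
r5 m[φ8→J] = [8, 8]
r5 m[G→φ0] = [36192, 10400]
r5 m[G→φ2] = [4402944, 2419200]
r5 m[G→φ3] = [10640448, 3144960]
r5 m[G→φ4] = [15960672, 3144960]
r5 m[G→φ6] = [9821952, 3931200]
r5 m[R→φ4] = [1, 1]
r5 m[Q→φ3] = [1, 1]
r5 m[P→φ5] = [1, 1]
r5 m[K→φ6] = [1, 1]
r5 m[S→φ2] = [7, 2]
r5 m[S→φ7] = [47584, 74112]
r5 m[J→φ0] = [1008, 168]
r5 m[J→φ1] = [3437568, 2347776]
r5 m[J→φ5] = [1336832, 5478144]
r5 m[J→φ8] = [3007872, 2054304]
r5 m[N→φ1] = [1, 1]
r6 m[φ0→G] = [3528, 3024]
r6 m[φ0→J] = [93184, 388128]
r6 m[φ1→J] = [7, 7]
r6 m[φ1→N] = [5785344, 34712064]
r6 m[φ2→G] = [29, 13]
r6 m[φ2→S] = [15628032, 24869376]
r6 m[φ3→G] = [12, 10]
r6 m[φ3→Q] = [50791104, 108343872]
r6 m[φ4→G] = [8, 10]
r6 m[φ4→R] = [44501184, 114633792]
r6 m[φ5→P] = [22987776, 17509632]
r6 m[φ5→J] = [18, 3]
r6 m[φ6→G] = [13, 8]
r6 m[φ6→K] = [76628160, 82506816]
r6 m[φ7→S] = [7, 2]
r6 m[φ8→J] = [8, 8]
r6 m[G→φ0] = [36192, 10400]
r6 m[G→φ2] = [4402944, 2419200]
r6 m[G→φ3] = [10640448, 3144960]
r6 m[G→φ4] = [15960672, 3144960]
r6 m[G→φ6] = [9821952, 3931200]
r6 m[R→φ4] = [1, 1]
r6 m[Q→φ3] = [1, 1]
r6 m[P→φ5] = [1, 1]
r6 m[K→φ6] = [1, 1]
r6 m[S→φ2] = [7, 2]
r6 m[S→φ7] = [15628032, 24869376]
r6 m[J→φ0] = [1008, 168]
r6 m[J→φ1] = [13418496, 9315072]
r6 m[J→φ5] = [5218304, 21735168]
r6 m[J→φ8] = [11741184, 8150688]
r6 m[N→φ1] = [1, 1]
r7 m[φ0→G] = [3528, 3024]
r7 m[φ0→J] = [93184, 388128]
r7 m[φ1→J] = [7, 7]
r7 m[φ1→N] = [22733568, 136401408]
r7 m[φ2→G] = [29, 13]
r7 m[φ2→S] = [15628032, 24869376]
r7 m[φ3→G] = [12, 10]
r7 m[φ3→Q] = [50791104, 108343872]
r7 m[φ4→G] = [8, 10]
r7 m[φ4→R] = [44501184, 114633792]
r7 m[φ5→P] = [90435072, 68699904]
r7 m[φ5→J] = [18, 3]
r7 m[φ6→G] = [13, 8]
r7 m[φ6→K] = [76628160, 82506816]
r7 m[φ7→S] = [7, 2]
r7 m[φ8→J] = [8, 8]
r7 m[G→φ0] = [36192, 10400]
r7 m[G→φ2] = [4402944, 2419200]
r7 m[G→φ3] = [10640448, 3144960]
r7 m[G→φ4] = [15960672, 3144960]
r7 m[G→φ6] = [9821952, 3931200]
r7 m[R→φ4] = [1, 1]
r7 m[Q→φ3] = [1, 1]
r7 m[P→φ5] = [1, 1]
r7 m[K→φ6] = [1, 1]
r7 m[S→φ2] = [7, 2]
r7 m[S→φ7] = [15628032, 24869376]
r7 m[J→φ0] = [1008, 168]
r7 m[J→φ1] = [13418496, 9315072]
r7 m[J→φ5] = [5218304, 21735168]
r7 m[J→φ8] = [11741184, 8150688]
r7 m[N→φ1] = [1, 1]
r8 m[φ0→G] = [3528, 3024]
r8 m[φ0→J] = [93184, 388128]
r8 m[φ1→J] = [7, 7]
r8 m[φ1→N] = [22733568, 136401408]
r8 m[φ2→G] = [29, 13]
r8 m[φ2→S] = [15628032, 24869376]
r8 m[φ3→G] = [12, 10]
r8 m[φ3→Q] = [50791104, 108343872]
r8 m[φ4→G] = [8, 10]
r8 m[φ4→R] = [44501184, 114633792]
r8 m[φ5→P] = [90435072, 68699904]
r8 m[φ5→J] = [18, 3]
r8 m[φ6→G] = [13, 8]
r8 m[φ6→K] = [76628160, 82506816]
r8 m[φ7→S] = [7, 2]
r8 m[φ8→J] = [8, 8]
r8 m[G→φ0] = [36192, 10400]
r8 m[G→φ2] = [4402944, 2419200]
r8 m[G→φ3] = [10640448, 3144960]
r8 m[G→φ4] = [15960672, 3144960]
r8 m[G→φ6] = [9821952, 3931200]
r8 m[R→φ4] = [1, 1]
r8 m[Q→φ3] = [1, 1]
r8 m[P→φ5] = [1, 1]
r8 m[K→φ6] = [1, 1]
r8 m[S→φ2] = [7, 2]
r8 m[S→φ7] = [15628032, 24869376]
r8 m[J→φ0] = [1008, 168]
r8 m[J→φ1] = [13418496, 9315072]
r8 m[J→φ5] = [5218304, 21735168]
r8 m[J→φ8] = [11741184, 8150688]
r8 m[N→φ1] = [1, 1]
fixed point reached at round 8
b[P] = ⊗ incoming = [90435072, 68699904]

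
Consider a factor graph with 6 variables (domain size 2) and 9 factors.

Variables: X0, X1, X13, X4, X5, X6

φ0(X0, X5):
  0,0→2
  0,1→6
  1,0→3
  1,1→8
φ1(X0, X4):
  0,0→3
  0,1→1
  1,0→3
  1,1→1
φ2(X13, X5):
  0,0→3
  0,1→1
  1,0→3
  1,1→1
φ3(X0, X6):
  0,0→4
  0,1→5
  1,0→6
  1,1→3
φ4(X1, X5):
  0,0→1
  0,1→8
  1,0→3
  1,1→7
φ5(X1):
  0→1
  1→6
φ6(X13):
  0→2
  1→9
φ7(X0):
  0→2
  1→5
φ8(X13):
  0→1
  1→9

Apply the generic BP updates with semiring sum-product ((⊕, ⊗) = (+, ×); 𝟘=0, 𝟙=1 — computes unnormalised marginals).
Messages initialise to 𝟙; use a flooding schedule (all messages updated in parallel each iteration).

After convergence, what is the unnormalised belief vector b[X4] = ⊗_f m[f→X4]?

b[X4] = [8253603, 2751201]

init: all messages = 𝟙 over 2 values
r1 m[φ0→X0] = [8, 11]
r1 m[φ0→X5] = [5, 14]
r1 m[φ1→X0] = [4, 4]
r1 m[φ1→X4] = [6, 2]
r1 m[φ2→X13] = [4, 4]
r1 m[φ2→X5] = [6, 2]
r1 m[φ3→X0] = [9, 9]
r1 m[φ3→X6] = [10, 8]
r1 m[φ4→X1] = [9, 10]
r1 m[φ4→X5] = [4, 15]
r1 m[φ5→X1] = [1, 6]
r1 m[φ6→X13] = [2, 9]
r1 m[φ7→X0] = [2, 5]
r1 m[φ8→X13] = [1, 9]
r1 m[X0→φ0] = [1, 1]
r1 m[X0→φ1] = [1, 1]
r1 m[X0→φ3] = [1, 1]
r1 m[X0→φ7] = [1, 1]
r1 m[X1→φ4] = [1, 1]
r1 m[X1→φ5] = [1, 1]
r1 m[X13→φ2] = [1, 1]
r1 m[X13→φ6] = [1, 1]
r1 m[X13→φ8] = [1, 1]
r1 m[X4→φ1] = [1, 1]
r1 m[X5→φ0] = [1, 1]
r1 m[X5→φ2] = [1, 1]
r1 m[X5→φ4] = [1, 1]
r1 m[X6→φ3] = [1, 1]
r2 m[φ0→X0] = [8, 11]
r2 m[φ0→X5] = [5, 14]
r2 m[φ1→X0] = [4, 4]
r2 m[φ1→X4] = [6, 2]
r2 m[φ2→X13] = [4, 4]
r2 m[φ2→X5] = [6, 2]
r2 m[φ3→X0] = [9, 9]
r2 m[φ3→X6] = [10, 8]
r2 m[φ4→X1] = [9, 10]
r2 m[φ4→X5] = [4, 15]
r2 m[φ5→X1] = [1, 6]
r2 m[φ6→X13] = [2, 9]
r2 m[φ7→X0] = [2, 5]
r2 m[φ8→X13] = [1, 9]
r2 m[X0→φ0] = [72, 180]
r2 m[X0→φ1] = [144, 495]
r2 m[X0→φ3] = [64, 220]
r2 m[X0→φ7] = [288, 396]
r2 m[X1→φ4] = [1, 6]
r2 m[X1→φ5] = [9, 10]
r2 m[X13→φ2] = [2, 81]
r2 m[X13→φ6] = [4, 36]
r2 m[X13→φ8] = [8, 36]
r2 m[X4→φ1] = [1, 1]
r2 m[X5→φ0] = [24, 30]
r2 m[X5→φ2] = [20, 210]
r2 m[X5→φ4] = [30, 28]
r2 m[X6→φ3] = [1, 1]
r3 m[φ0→X0] = [228, 312]
r3 m[φ0→X5] = [684, 1872]
r3 m[φ1→X0] = [4, 4]
r3 m[φ1→X4] = [1917, 639]
r3 m[φ2→X13] = [270, 270]
r3 m[φ2→X5] = [249, 83]
r3 m[φ3→X0] = [9, 9]
r3 m[φ3→X6] = [1576, 980]
r3 m[φ4→X1] = [254, 286]
r3 m[φ4→X5] = [19, 50]
r3 m[φ5→X1] = [1, 6]
r3 m[φ6→X13] = [2, 9]
r3 m[φ7→X0] = [2, 5]
r3 m[φ8→X13] = [1, 9]
r3 m[X0→φ0] = [72, 180]
r3 m[X0→φ1] = [144, 495]
r3 m[X0→φ3] = [64, 220]
r3 m[X0→φ7] = [288, 396]
r3 m[X1→φ4] = [1, 6]
r3 m[X1→φ5] = [9, 10]
r3 m[X13→φ2] = [2, 81]
r3 m[X13→φ6] = [4, 36]
r3 m[X13→φ8] = [8, 36]
r3 m[X4→φ1] = [1, 1]
r3 m[X5→φ0] = [24, 30]
r3 m[X5→φ2] = [20, 210]
r3 m[X5→φ4] = [30, 28]
r3 m[X6→φ3] = [1, 1]
r4 m[φ0→X0] = [228, 312]
r4 m[φ0→X5] = [684, 1872]
r4 m[φ1→X0] = [4, 4]
r4 m[φ1→X4] = [1917, 639]
r4 m[φ2→X13] = [270, 270]
r4 m[φ2→X5] = [249, 83]
r4 m[φ3→X0] = [9, 9]
r4 m[φ3→X6] = [1576, 980]
r4 m[φ4→X1] = [254, 286]
r4 m[φ4→X5] = [19, 50]
r4 m[φ5→X1] = [1, 6]
r4 m[φ6→X13] = [2, 9]
r4 m[φ7→X0] = [2, 5]
r4 m[φ8→X13] = [1, 9]
r4 m[X0→φ0] = [72, 180]
r4 m[X0→φ1] = [4104, 14040]
r4 m[X0→φ3] = [1824, 6240]
r4 m[X0→φ7] = [8208, 11232]
r4 m[X1→φ4] = [1, 6]
r4 m[X1→φ5] = [254, 286]
r4 m[X13→φ2] = [2, 81]
r4 m[X13→φ6] = [270, 2430]
r4 m[X13→φ8] = [540, 2430]
r4 m[X4→φ1] = [1, 1]
r4 m[X5→φ0] = [4731, 4150]
r4 m[X5→φ2] = [12996, 93600]
r4 m[X5→φ4] = [170316, 155376]
r4 m[X6→φ3] = [1, 1]
r5 m[φ0→X0] = [34362, 47393]
r5 m[φ0→X5] = [684, 1872]
r5 m[φ1→X0] = [4, 4]
r5 m[φ1→X4] = [54432, 18144]
r5 m[φ2→X13] = [132588, 132588]
r5 m[φ2→X5] = [249, 83]
r5 m[φ3→X0] = [9, 9]
r5 m[φ3→X6] = [44736, 27840]
r5 m[φ4→X1] = [1413324, 1598580]
r5 m[φ4→X5] = [19, 50]
r5 m[φ5→X1] = [1, 6]
r5 m[φ6→X13] = [2, 9]
r5 m[φ7→X0] = [2, 5]
r5 m[φ8→X13] = [1, 9]
r5 m[X0→φ0] = [72, 180]
r5 m[X0→φ1] = [4104, 14040]
r5 m[X0→φ3] = [1824, 6240]
r5 m[X0→φ7] = [8208, 11232]
r5 m[X1→φ4] = [1, 6]
r5 m[X1→φ5] = [254, 286]
r5 m[X13→φ2] = [2, 81]
r5 m[X13→φ6] = [270, 2430]
r5 m[X13→φ8] = [540, 2430]
r5 m[X4→φ1] = [1, 1]
r5 m[X5→φ0] = [4731, 4150]
r5 m[X5→φ2] = [12996, 93600]
r5 m[X5→φ4] = [170316, 155376]
r5 m[X6→φ3] = [1, 1]
r6 m[φ0→X0] = [34362, 47393]
r6 m[φ0→X5] = [684, 1872]
r6 m[φ1→X0] = [4, 4]
r6 m[φ1→X4] = [54432, 18144]
r6 m[φ2→X13] = [132588, 132588]
r6 m[φ2→X5] = [249, 83]
r6 m[φ3→X0] = [9, 9]
r6 m[φ3→X6] = [44736, 27840]
r6 m[φ4→X1] = [1413324, 1598580]
r6 m[φ4→X5] = [19, 50]
r6 m[φ5→X1] = [1, 6]
r6 m[φ6→X13] = [2, 9]
r6 m[φ7→X0] = [2, 5]
r6 m[φ8→X13] = [1, 9]
r6 m[X0→φ0] = [72, 180]
r6 m[X0→φ1] = [618516, 2132685]
r6 m[X0→φ3] = [274896, 947860]
r6 m[X0→φ7] = [1237032, 1706148]
r6 m[X1→φ4] = [1, 6]
r6 m[X1→φ5] = [1413324, 1598580]
r6 m[X13→φ2] = [2, 81]
r6 m[X13→φ6] = [132588, 1193292]
r6 m[X13→φ8] = [265176, 1193292]
r6 m[X4→φ1] = [1, 1]
r6 m[X5→φ0] = [4731, 4150]
r6 m[X5→φ2] = [12996, 93600]
r6 m[X5→φ4] = [170316, 155376]
r6 m[X6→φ3] = [1, 1]
r7 m[φ0→X0] = [34362, 47393]
r7 m[φ0→X5] = [684, 1872]
r7 m[φ1→X0] = [4, 4]
r7 m[φ1→X4] = [8253603, 2751201]
r7 m[φ2→X13] = [132588, 132588]
r7 m[φ2→X5] = [249, 83]
r7 m[φ3→X0] = [9, 9]
r7 m[φ3→X6] = [6786744, 4218060]
r7 m[φ4→X1] = [1413324, 1598580]
r7 m[φ4→X5] = [19, 50]
r7 m[φ5→X1] = [1, 6]
r7 m[φ6→X13] = [2, 9]
r7 m[φ7→X0] = [2, 5]
r7 m[φ8→X13] = [1, 9]
r7 m[X0→φ0] = [72, 180]
r7 m[X0→φ1] = [618516, 2132685]
r7 m[X0→φ3] = [274896, 947860]
r7 m[X0→φ7] = [1237032, 1706148]
r7 m[X1→φ4] = [1, 6]
r7 m[X1→φ5] = [1413324, 1598580]
r7 m[X13→φ2] = [2, 81]
r7 m[X13→φ6] = [132588, 1193292]
r7 m[X13→φ8] = [265176, 1193292]
r7 m[X4→φ1] = [1, 1]
r7 m[X5→φ0] = [4731, 4150]
r7 m[X5→φ2] = [12996, 93600]
r7 m[X5→φ4] = [170316, 155376]
r7 m[X6→φ3] = [1, 1]
r8 m[φ0→X0] = [34362, 47393]
r8 m[φ0→X5] = [684, 1872]
r8 m[φ1→X0] = [4, 4]
r8 m[φ1→X4] = [8253603, 2751201]
r8 m[φ2→X13] = [132588, 132588]
r8 m[φ2→X5] = [249, 83]
r8 m[φ3→X0] = [9, 9]
r8 m[φ3→X6] = [6786744, 4218060]
r8 m[φ4→X1] = [1413324, 1598580]
r8 m[φ4→X5] = [19, 50]
r8 m[φ5→X1] = [1, 6]
r8 m[φ6→X13] = [2, 9]
r8 m[φ7→X0] = [2, 5]
r8 m[φ8→X13] = [1, 9]
r8 m[X0→φ0] = [72, 180]
r8 m[X0→φ1] = [618516, 2132685]
r8 m[X0→φ3] = [274896, 947860]
r8 m[X0→φ7] = [1237032, 1706148]
r8 m[X1→φ4] = [1, 6]
r8 m[X1→φ5] = [1413324, 1598580]
r8 m[X13→φ2] = [2, 81]
r8 m[X13→φ6] = [132588, 1193292]
r8 m[X13→φ8] = [265176, 1193292]
r8 m[X4→φ1] = [1, 1]
r8 m[X5→φ0] = [4731, 4150]
r8 m[X5→φ2] = [12996, 93600]
r8 m[X5→φ4] = [170316, 155376]
r8 m[X6→φ3] = [1, 1]
fixed point reached at round 8
b[X4] = ⊗ incoming = [8253603, 2751201]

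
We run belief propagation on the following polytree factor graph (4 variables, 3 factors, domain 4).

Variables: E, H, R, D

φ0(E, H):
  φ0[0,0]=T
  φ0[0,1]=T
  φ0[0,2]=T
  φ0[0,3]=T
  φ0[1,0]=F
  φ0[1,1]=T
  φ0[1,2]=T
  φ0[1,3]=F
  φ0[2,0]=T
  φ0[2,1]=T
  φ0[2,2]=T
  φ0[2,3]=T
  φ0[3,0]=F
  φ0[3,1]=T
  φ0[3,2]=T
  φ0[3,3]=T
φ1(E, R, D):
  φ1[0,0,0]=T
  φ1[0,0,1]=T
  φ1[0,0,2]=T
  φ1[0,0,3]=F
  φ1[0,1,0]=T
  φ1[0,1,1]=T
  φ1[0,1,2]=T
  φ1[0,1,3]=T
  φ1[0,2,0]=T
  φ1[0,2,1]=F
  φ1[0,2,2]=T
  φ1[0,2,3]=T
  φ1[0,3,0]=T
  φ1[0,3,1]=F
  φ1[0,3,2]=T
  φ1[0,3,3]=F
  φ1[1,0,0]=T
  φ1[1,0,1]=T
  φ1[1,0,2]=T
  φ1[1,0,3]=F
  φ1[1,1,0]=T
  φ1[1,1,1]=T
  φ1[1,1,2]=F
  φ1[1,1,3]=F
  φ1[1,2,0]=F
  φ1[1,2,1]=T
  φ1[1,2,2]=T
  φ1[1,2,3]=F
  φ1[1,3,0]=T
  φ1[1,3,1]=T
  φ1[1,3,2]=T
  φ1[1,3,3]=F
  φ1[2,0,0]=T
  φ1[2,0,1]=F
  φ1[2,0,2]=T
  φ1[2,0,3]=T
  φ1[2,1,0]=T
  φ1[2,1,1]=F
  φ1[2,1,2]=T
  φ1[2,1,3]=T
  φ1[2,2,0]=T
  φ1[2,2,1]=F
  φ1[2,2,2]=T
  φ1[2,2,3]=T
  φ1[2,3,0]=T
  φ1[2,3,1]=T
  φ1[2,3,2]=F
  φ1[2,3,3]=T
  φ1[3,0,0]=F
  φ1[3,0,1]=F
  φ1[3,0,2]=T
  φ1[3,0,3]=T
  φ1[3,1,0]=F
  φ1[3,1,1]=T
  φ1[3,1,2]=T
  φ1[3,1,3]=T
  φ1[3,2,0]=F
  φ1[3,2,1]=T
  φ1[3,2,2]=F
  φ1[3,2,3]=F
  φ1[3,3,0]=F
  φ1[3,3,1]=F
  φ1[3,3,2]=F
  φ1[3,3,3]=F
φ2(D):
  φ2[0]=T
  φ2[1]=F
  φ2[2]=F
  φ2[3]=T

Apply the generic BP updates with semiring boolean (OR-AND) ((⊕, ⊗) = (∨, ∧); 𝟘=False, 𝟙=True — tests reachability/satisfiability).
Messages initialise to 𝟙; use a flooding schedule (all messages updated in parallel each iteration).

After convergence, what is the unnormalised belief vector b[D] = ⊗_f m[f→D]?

b[D] = [T, F, F, T]

init: all messages = 𝟙 over 4 values
r1 m[φ0→E] = [T, T, T, T]
r1 m[φ0→H] = [T, T, T, T]
r1 m[φ1→E] = [T, T, T, T]
r1 m[φ1→R] = [T, T, T, T]
r1 m[φ1→D] = [T, T, T, T]
r1 m[φ2→D] = [T, F, F, T]
r1 m[E→φ0] = [T, T, T, T]
r1 m[E→φ1] = [T, T, T, T]
r1 m[H→φ0] = [T, T, T, T]
r1 m[R→φ1] = [T, T, T, T]
r1 m[D→φ1] = [T, T, T, T]
r1 m[D→φ2] = [T, T, T, T]
r2 m[φ0→E] = [T, T, T, T]
r2 m[φ0→H] = [T, T, T, T]
r2 m[φ1→E] = [T, T, T, T]
r2 m[φ1→R] = [T, T, T, T]
r2 m[φ1→D] = [T, T, T, T]
r2 m[φ2→D] = [T, F, F, T]
r2 m[E→φ0] = [T, T, T, T]
r2 m[E→φ1] = [T, T, T, T]
r2 m[H→φ0] = [T, T, T, T]
r2 m[R→φ1] = [T, T, T, T]
r2 m[D→φ1] = [T, F, F, T]
r2 m[D→φ2] = [T, T, T, T]
r3 m[φ0→E] = [T, T, T, T]
r3 m[φ0→H] = [T, T, T, T]
r3 m[φ1→E] = [T, T, T, T]
r3 m[φ1→R] = [T, T, T, T]
r3 m[φ1→D] = [T, T, T, T]
r3 m[φ2→D] = [T, F, F, T]
r3 m[E→φ0] = [T, T, T, T]
r3 m[E→φ1] = [T, T, T, T]
r3 m[H→φ0] = [T, T, T, T]
r3 m[R→φ1] = [T, T, T, T]
r3 m[D→φ1] = [T, F, F, T]
r3 m[D→φ2] = [T, T, T, T]
fixed point reached at round 3
b[D] = ⊗ incoming = [T, F, F, T]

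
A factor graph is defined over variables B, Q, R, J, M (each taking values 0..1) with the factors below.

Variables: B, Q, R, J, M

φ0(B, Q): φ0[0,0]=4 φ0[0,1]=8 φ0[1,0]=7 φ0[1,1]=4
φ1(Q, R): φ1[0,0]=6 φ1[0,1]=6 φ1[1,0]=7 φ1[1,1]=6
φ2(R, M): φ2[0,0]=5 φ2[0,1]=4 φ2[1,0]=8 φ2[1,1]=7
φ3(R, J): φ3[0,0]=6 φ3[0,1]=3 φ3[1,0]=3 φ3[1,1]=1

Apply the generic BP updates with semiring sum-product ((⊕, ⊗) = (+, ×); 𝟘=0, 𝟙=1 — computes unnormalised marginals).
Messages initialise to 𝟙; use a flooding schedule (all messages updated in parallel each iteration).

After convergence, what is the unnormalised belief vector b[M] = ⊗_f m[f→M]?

b[M] = [11166, 9264]

init: all messages = 𝟙 over 2 values
r1 m[φ0→B] = [12, 11]
r1 m[φ0→Q] = [11, 12]
r1 m[φ1→Q] = [12, 13]
r1 m[φ1→R] = [13, 12]
r1 m[φ2→R] = [9, 15]
r1 m[φ2→M] = [13, 11]
r1 m[φ3→R] = [9, 4]
r1 m[φ3→J] = [9, 4]
r1 m[B→φ0] = [1, 1]
r1 m[Q→φ0] = [1, 1]
r1 m[Q→φ1] = [1, 1]
r1 m[R→φ1] = [1, 1]
r1 m[R→φ2] = [1, 1]
r1 m[R→φ3] = [1, 1]
r1 m[J→φ3] = [1, 1]
r1 m[M→φ2] = [1, 1]
r2 m[φ0→B] = [12, 11]
r2 m[φ0→Q] = [11, 12]
r2 m[φ1→Q] = [12, 13]
r2 m[φ1→R] = [13, 12]
r2 m[φ2→R] = [9, 15]
r2 m[φ2→M] = [13, 11]
r2 m[φ3→R] = [9, 4]
r2 m[φ3→J] = [9, 4]
r2 m[B→φ0] = [1, 1]
r2 m[Q→φ0] = [12, 13]
r2 m[Q→φ1] = [11, 12]
r2 m[R→φ1] = [81, 60]
r2 m[R→φ2] = [117, 48]
r2 m[R→φ3] = [117, 180]
r2 m[J→φ3] = [1, 1]
r2 m[M→φ2] = [1, 1]
r3 m[φ0→B] = [152, 136]
r3 m[φ0→Q] = [11, 12]
r3 m[φ1→Q] = [846, 927]
r3 m[φ1→R] = [150, 138]
r3 m[φ2→R] = [9, 15]
r3 m[φ2→M] = [969, 804]
r3 m[φ3→R] = [9, 4]
r3 m[φ3→J] = [1242, 531]
r3 m[B→φ0] = [1, 1]
r3 m[Q→φ0] = [12, 13]
r3 m[Q→φ1] = [11, 12]
r3 m[R→φ1] = [81, 60]
r3 m[R→φ2] = [117, 48]
r3 m[R→φ3] = [117, 180]
r3 m[J→φ3] = [1, 1]
r3 m[M→φ2] = [1, 1]
r4 m[φ0→B] = [152, 136]
r4 m[φ0→Q] = [11, 12]
r4 m[φ1→Q] = [846, 927]
r4 m[φ1→R] = [150, 138]
r4 m[φ2→R] = [9, 15]
r4 m[φ2→M] = [969, 804]
r4 m[φ3→R] = [9, 4]
r4 m[φ3→J] = [1242, 531]
r4 m[B→φ0] = [1, 1]
r4 m[Q→φ0] = [846, 927]
r4 m[Q→φ1] = [11, 12]
r4 m[R→φ1] = [81, 60]
r4 m[R→φ2] = [1350, 552]
r4 m[R→φ3] = [1350, 2070]
r4 m[J→φ3] = [1, 1]
r4 m[M→φ2] = [1, 1]
r5 m[φ0→B] = [10800, 9630]
r5 m[φ0→Q] = [11, 12]
r5 m[φ1→Q] = [846, 927]
r5 m[φ1→R] = [150, 138]
r5 m[φ2→R] = [9, 15]
r5 m[φ2→M] = [11166, 9264]
r5 m[φ3→R] = [9, 4]
r5 m[φ3→J] = [14310, 6120]
r5 m[B→φ0] = [1, 1]
r5 m[Q→φ0] = [846, 927]
r5 m[Q→φ1] = [11, 12]
r5 m[R→φ1] = [81, 60]
r5 m[R→φ2] = [1350, 552]
r5 m[R→φ3] = [1350, 2070]
r5 m[J→φ3] = [1, 1]
r5 m[M→φ2] = [1, 1]
r6 m[φ0→B] = [10800, 9630]
r6 m[φ0→Q] = [11, 12]
r6 m[φ1→Q] = [846, 927]
r6 m[φ1→R] = [150, 138]
r6 m[φ2→R] = [9, 15]
r6 m[φ2→M] = [11166, 9264]
r6 m[φ3→R] = [9, 4]
r6 m[φ3→J] = [14310, 6120]
r6 m[B→φ0] = [1, 1]
r6 m[Q→φ0] = [846, 927]
r6 m[Q→φ1] = [11, 12]
r6 m[R→φ1] = [81, 60]
r6 m[R→φ2] = [1350, 552]
r6 m[R→φ3] = [1350, 2070]
r6 m[J→φ3] = [1, 1]
r6 m[M→φ2] = [1, 1]
fixed point reached at round 6
b[M] = ⊗ incoming = [11166, 9264]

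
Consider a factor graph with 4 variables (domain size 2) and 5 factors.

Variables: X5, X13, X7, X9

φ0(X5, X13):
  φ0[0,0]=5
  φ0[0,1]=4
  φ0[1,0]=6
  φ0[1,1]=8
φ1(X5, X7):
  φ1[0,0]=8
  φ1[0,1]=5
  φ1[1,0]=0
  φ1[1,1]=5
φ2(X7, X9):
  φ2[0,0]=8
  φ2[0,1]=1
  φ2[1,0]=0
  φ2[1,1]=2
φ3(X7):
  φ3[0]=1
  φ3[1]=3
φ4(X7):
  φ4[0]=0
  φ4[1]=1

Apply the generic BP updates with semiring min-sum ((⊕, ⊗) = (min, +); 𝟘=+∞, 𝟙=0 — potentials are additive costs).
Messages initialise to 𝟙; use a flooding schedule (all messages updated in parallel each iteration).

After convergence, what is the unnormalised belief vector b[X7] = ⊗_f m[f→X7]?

init: all messages = 𝟙 over 2 values
r1 m[φ0→X5] = [4, 6]
r1 m[φ0→X13] = [5, 4]
r1 m[φ1→X5] = [5, 0]
r1 m[φ1→X7] = [0, 5]
r1 m[φ2→X7] = [1, 0]
r1 m[φ2→X9] = [0, 1]
r1 m[φ3→X7] = [1, 3]
r1 m[φ4→X7] = [0, 1]
r1 m[X5→φ0] = [0, 0]
r1 m[X5→φ1] = [0, 0]
r1 m[X13→φ0] = [0, 0]
r1 m[X7→φ1] = [0, 0]
r1 m[X7→φ2] = [0, 0]
r1 m[X7→φ3] = [0, 0]
r1 m[X7→φ4] = [0, 0]
r1 m[X9→φ2] = [0, 0]
r2 m[φ0→X5] = [4, 6]
r2 m[φ0→X13] = [5, 4]
r2 m[φ1→X5] = [5, 0]
r2 m[φ1→X7] = [0, 5]
r2 m[φ2→X7] = [1, 0]
r2 m[φ2→X9] = [0, 1]
r2 m[φ3→X7] = [1, 3]
r2 m[φ4→X7] = [0, 1]
r2 m[X5→φ0] = [5, 0]
r2 m[X5→φ1] = [4, 6]
r2 m[X13→φ0] = [0, 0]
r2 m[X7→φ1] = [2, 4]
r2 m[X7→φ2] = [1, 9]
r2 m[X7→φ3] = [1, 6]
r2 m[X7→φ4] = [2, 8]
r2 m[X9→φ2] = [0, 0]
r3 m[φ0→X5] = [4, 6]
r3 m[φ0→X13] = [6, 8]
r3 m[φ1→X5] = [9, 2]
r3 m[φ1→X7] = [6, 9]
r3 m[φ2→X7] = [1, 0]
r3 m[φ2→X9] = [9, 2]
r3 m[φ3→X7] = [1, 3]
r3 m[φ4→X7] = [0, 1]
r3 m[X5→φ0] = [5, 0]
r3 m[X5→φ1] = [4, 6]
r3 m[X13→φ0] = [0, 0]
r3 m[X7→φ1] = [2, 4]
r3 m[X7→φ2] = [1, 9]
r3 m[X7→φ3] = [1, 6]
r3 m[X7→φ4] = [2, 8]
r3 m[X9→φ2] = [0, 0]
r4 m[φ0→X5] = [4, 6]
r4 m[φ0→X13] = [6, 8]
r4 m[φ1→X5] = [9, 2]
r4 m[φ1→X7] = [6, 9]
r4 m[φ2→X7] = [1, 0]
r4 m[φ2→X9] = [9, 2]
r4 m[φ3→X7] = [1, 3]
r4 m[φ4→X7] = [0, 1]
r4 m[X5→φ0] = [9, 2]
r4 m[X5→φ1] = [4, 6]
r4 m[X13→φ0] = [0, 0]
r4 m[X7→φ1] = [2, 4]
r4 m[X7→φ2] = [7, 13]
r4 m[X7→φ3] = [7, 10]
r4 m[X7→φ4] = [8, 12]
r4 m[X9→φ2] = [0, 0]
r5 m[φ0→X5] = [4, 6]
r5 m[φ0→X13] = [8, 10]
r5 m[φ1→X5] = [9, 2]
r5 m[φ1→X7] = [6, 9]
r5 m[φ2→X7] = [1, 0]
r5 m[φ2→X9] = [13, 8]
r5 m[φ3→X7] = [1, 3]
r5 m[φ4→X7] = [0, 1]
r5 m[X5→φ0] = [9, 2]
r5 m[X5→φ1] = [4, 6]
r5 m[X13→φ0] = [0, 0]
r5 m[X7→φ1] = [2, 4]
r5 m[X7→φ2] = [7, 13]
r5 m[X7→φ3] = [7, 10]
r5 m[X7→φ4] = [8, 12]
r5 m[X9→φ2] = [0, 0]
r6 m[φ0→X5] = [4, 6]
r6 m[φ0→X13] = [8, 10]
r6 m[φ1→X5] = [9, 2]
r6 m[φ1→X7] = [6, 9]
r6 m[φ2→X7] = [1, 0]
r6 m[φ2→X9] = [13, 8]
r6 m[φ3→X7] = [1, 3]
r6 m[φ4→X7] = [0, 1]
r6 m[X5→φ0] = [9, 2]
r6 m[X5→φ1] = [4, 6]
r6 m[X13→φ0] = [0, 0]
r6 m[X7→φ1] = [2, 4]
r6 m[X7→φ2] = [7, 13]
r6 m[X7→φ3] = [7, 10]
r6 m[X7→φ4] = [8, 12]
r6 m[X9→φ2] = [0, 0]
fixed point reached at round 6
b[X7] = ⊗ incoming = [8, 13]

b[X7] = [8, 13]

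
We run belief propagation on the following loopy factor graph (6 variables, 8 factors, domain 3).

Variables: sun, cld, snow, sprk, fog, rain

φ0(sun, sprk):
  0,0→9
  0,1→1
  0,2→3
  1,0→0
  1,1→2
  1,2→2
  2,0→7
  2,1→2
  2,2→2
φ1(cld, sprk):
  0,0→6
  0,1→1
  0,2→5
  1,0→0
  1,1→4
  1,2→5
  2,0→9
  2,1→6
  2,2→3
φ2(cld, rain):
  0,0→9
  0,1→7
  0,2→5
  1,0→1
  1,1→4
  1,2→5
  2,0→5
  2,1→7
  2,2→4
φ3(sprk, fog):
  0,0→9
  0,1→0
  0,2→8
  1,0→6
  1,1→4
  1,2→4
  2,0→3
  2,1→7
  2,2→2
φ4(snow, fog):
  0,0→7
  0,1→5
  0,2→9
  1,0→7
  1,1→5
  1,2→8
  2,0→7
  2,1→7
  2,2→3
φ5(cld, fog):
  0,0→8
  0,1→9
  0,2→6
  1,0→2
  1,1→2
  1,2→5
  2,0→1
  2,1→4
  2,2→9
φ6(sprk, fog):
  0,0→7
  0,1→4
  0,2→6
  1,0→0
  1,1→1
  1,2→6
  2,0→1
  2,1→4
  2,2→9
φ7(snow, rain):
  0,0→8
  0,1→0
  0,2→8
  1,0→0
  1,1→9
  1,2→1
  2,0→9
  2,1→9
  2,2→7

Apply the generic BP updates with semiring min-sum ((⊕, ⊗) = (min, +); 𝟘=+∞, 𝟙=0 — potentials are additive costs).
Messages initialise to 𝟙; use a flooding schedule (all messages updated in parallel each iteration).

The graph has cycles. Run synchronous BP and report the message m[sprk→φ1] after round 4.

init: all messages = 𝟙 over 3 values
r1 m[φ0→sun] = [1, 0, 2]
r1 m[φ0→sprk] = [0, 1, 2]
r1 m[φ1→cld] = [1, 0, 3]
r1 m[φ1→sprk] = [0, 1, 3]
r1 m[φ2→cld] = [5, 1, 4]
r1 m[φ2→rain] = [1, 4, 4]
r1 m[φ3→sprk] = [0, 4, 2]
r1 m[φ3→fog] = [3, 0, 2]
r1 m[φ4→snow] = [5, 5, 3]
r1 m[φ4→fog] = [7, 5, 3]
r1 m[φ5→cld] = [6, 2, 1]
r1 m[φ5→fog] = [1, 2, 5]
r1 m[φ6→sprk] = [4, 0, 1]
r1 m[φ6→fog] = [0, 1, 6]
r1 m[φ7→snow] = [0, 0, 7]
r1 m[φ7→rain] = [0, 0, 1]
r1 m[sun→φ0] = [0, 0, 0]
r1 m[cld→φ1] = [0, 0, 0]
r1 m[cld→φ2] = [0, 0, 0]
r1 m[cld→φ5] = [0, 0, 0]
r1 m[snow→φ4] = [0, 0, 0]
r1 m[snow→φ7] = [0, 0, 0]
r1 m[sprk→φ0] = [0, 0, 0]
r1 m[sprk→φ1] = [0, 0, 0]
r1 m[sprk→φ3] = [0, 0, 0]
r1 m[sprk→φ6] = [0, 0, 0]
r1 m[fog→φ3] = [0, 0, 0]
r1 m[fog→φ4] = [0, 0, 0]
r1 m[fog→φ5] = [0, 0, 0]
r1 m[fog→φ6] = [0, 0, 0]
r1 m[rain→φ2] = [0, 0, 0]
r1 m[rain→φ7] = [0, 0, 0]
r2 m[φ0→sun] = [1, 0, 2]
r2 m[φ0→sprk] = [0, 1, 2]
r2 m[φ1→cld] = [1, 0, 3]
r2 m[φ1→sprk] = [0, 1, 3]
r2 m[φ2→cld] = [5, 1, 4]
r2 m[φ2→rain] = [1, 4, 4]
r2 m[φ3→sprk] = [0, 4, 2]
r2 m[φ3→fog] = [3, 0, 2]
r2 m[φ4→snow] = [5, 5, 3]
r2 m[φ4→fog] = [7, 5, 3]
r2 m[φ5→cld] = [6, 2, 1]
r2 m[φ5→fog] = [1, 2, 5]
r2 m[φ6→sprk] = [4, 0, 1]
r2 m[φ6→fog] = [0, 1, 6]
r2 m[φ7→snow] = [0, 0, 7]
r2 m[φ7→rain] = [0, 0, 1]
r2 m[sun→φ0] = [0, 0, 0]
r2 m[cld→φ1] = [11, 3, 5]
r2 m[cld→φ2] = [7, 2, 4]
r2 m[cld→φ5] = [6, 1, 7]
r2 m[snow→φ4] = [0, 0, 7]
r2 m[snow→φ7] = [5, 5, 3]
r2 m[sprk→φ0] = [4, 5, 6]
r2 m[sprk→φ1] = [4, 5, 5]
r2 m[sprk→φ3] = [4, 2, 6]
r2 m[sprk→φ6] = [0, 6, 7]
r2 m[fog→φ3] = [8, 8, 14]
r2 m[fog→φ4] = [4, 3, 13]
r2 m[fog→φ5] = [10, 6, 11]
r2 m[fog→φ6] = [11, 7, 10]
r2 m[rain→φ2] = [0, 0, 1]
r2 m[rain→φ7] = [1, 4, 4]
r3 m[φ0→sun] = [6, 4, 7]
r3 m[φ0→sprk] = [0, 1, 2]
r3 m[φ1→cld] = [6, 4, 8]
r3 m[φ1→sprk] = [3, 7, 8]
r3 m[φ2→cld] = [6, 1, 5]
r3 m[φ2→rain] = [3, 6, 7]
r3 m[φ3→sprk] = [8, 12, 11]
r3 m[φ3→fog] = [8, 4, 6]
r3 m[φ4→snow] = [8, 8, 10]
r3 m[φ4→fog] = [7, 5, 8]
r3 m[φ5→cld] = [15, 8, 10]
r3 m[φ5→fog] = [3, 3, 6]
r3 m[φ6→sprk] = [11, 8, 11]
r3 m[φ6→fog] = [6, 4, 6]
r3 m[φ7→snow] = [4, 1, 10]
r3 m[φ7→rain] = [5, 5, 6]
r3 m[sun→φ0] = [0, 0, 0]
r3 m[cld→φ1] = [11, 3, 5]
r3 m[cld→φ2] = [7, 2, 4]
r3 m[cld→φ5] = [6, 1, 7]
r3 m[snow→φ4] = [0, 0, 7]
r3 m[snow→φ7] = [5, 5, 3]
r3 m[sprk→φ0] = [4, 5, 6]
r3 m[sprk→φ1] = [4, 5, 5]
r3 m[sprk→φ3] = [4, 2, 6]
r3 m[sprk→φ6] = [0, 6, 7]
r3 m[fog→φ3] = [8, 8, 14]
r3 m[fog→φ4] = [4, 3, 13]
r3 m[fog→φ5] = [10, 6, 11]
r3 m[fog→φ6] = [11, 7, 10]
r3 m[rain→φ2] = [0, 0, 1]
r3 m[rain→φ7] = [1, 4, 4]
r4 m[φ0→sun] = [6, 4, 7]
r4 m[φ0→sprk] = [0, 1, 2]
r4 m[φ1→cld] = [6, 4, 8]
r4 m[φ1→sprk] = [3, 7, 8]
r4 m[φ2→cld] = [6, 1, 5]
r4 m[φ2→rain] = [3, 6, 7]
r4 m[φ3→sprk] = [8, 12, 11]
r4 m[φ3→fog] = [8, 4, 6]
r4 m[φ4→snow] = [8, 8, 10]
r4 m[φ4→fog] = [7, 5, 8]
r4 m[φ5→cld] = [15, 8, 10]
r4 m[φ5→fog] = [3, 3, 6]
r4 m[φ6→sprk] = [11, 8, 11]
r4 m[φ6→fog] = [6, 4, 6]
r4 m[φ7→snow] = [4, 1, 10]
r4 m[φ7→rain] = [5, 5, 6]
r4 m[sun→φ0] = [0, 0, 0]
r4 m[cld→φ1] = [21, 9, 15]
r4 m[cld→φ2] = [21, 12, 18]
r4 m[cld→φ5] = [12, 5, 13]
r4 m[snow→φ4] = [4, 1, 10]
r4 m[snow→φ7] = [8, 8, 10]
r4 m[sprk→φ0] = [22, 27, 30]
r4 m[sprk→φ1] = [19, 21, 24]
r4 m[sprk→φ3] = [14, 16, 21]
r4 m[sprk→φ6] = [11, 20, 21]
r4 m[fog→φ3] = [16, 12, 20]
r4 m[fog→φ4] = [17, 11, 18]
r4 m[fog→φ5] = [21, 13, 20]
r4 m[fog→φ6] = [18, 12, 20]
r4 m[rain→φ2] = [5, 5, 6]
r4 m[rain→φ7] = [3, 6, 7]

message @ round 4 = [19, 21, 24]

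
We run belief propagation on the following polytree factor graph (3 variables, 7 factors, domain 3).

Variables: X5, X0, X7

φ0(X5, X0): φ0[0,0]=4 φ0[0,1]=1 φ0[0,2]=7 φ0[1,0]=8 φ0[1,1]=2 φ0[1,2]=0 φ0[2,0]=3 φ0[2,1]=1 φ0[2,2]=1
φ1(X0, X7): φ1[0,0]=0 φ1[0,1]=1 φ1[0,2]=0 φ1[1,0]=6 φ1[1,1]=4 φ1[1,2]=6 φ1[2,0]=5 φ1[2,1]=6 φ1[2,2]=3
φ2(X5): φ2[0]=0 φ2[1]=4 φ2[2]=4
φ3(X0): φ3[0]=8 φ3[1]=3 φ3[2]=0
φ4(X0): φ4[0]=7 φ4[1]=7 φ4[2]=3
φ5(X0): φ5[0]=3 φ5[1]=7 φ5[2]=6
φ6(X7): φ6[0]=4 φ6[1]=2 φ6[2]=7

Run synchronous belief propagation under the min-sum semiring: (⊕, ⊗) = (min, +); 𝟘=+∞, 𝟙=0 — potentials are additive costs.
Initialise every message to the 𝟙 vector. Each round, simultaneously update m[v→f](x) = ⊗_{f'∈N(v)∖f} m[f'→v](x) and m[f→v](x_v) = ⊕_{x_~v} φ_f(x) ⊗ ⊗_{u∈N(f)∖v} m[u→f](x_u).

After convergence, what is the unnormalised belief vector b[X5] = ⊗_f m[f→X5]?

init: all messages = 𝟙 over 3 values
r1 m[φ0→X5] = [1, 0, 1]
r1 m[φ0→X0] = [3, 1, 0]
r1 m[φ1→X0] = [0, 4, 3]
r1 m[φ1→X7] = [0, 1, 0]
r1 m[φ2→X5] = [0, 4, 4]
r1 m[φ3→X0] = [8, 3, 0]
r1 m[φ4→X0] = [7, 7, 3]
r1 m[φ5→X0] = [3, 7, 6]
r1 m[φ6→X7] = [4, 2, 7]
r1 m[X5→φ0] = [0, 0, 0]
r1 m[X5→φ2] = [0, 0, 0]
r1 m[X0→φ0] = [0, 0, 0]
r1 m[X0→φ1] = [0, 0, 0]
r1 m[X0→φ3] = [0, 0, 0]
r1 m[X0→φ4] = [0, 0, 0]
r1 m[X0→φ5] = [0, 0, 0]
r1 m[X7→φ1] = [0, 0, 0]
r1 m[X7→φ6] = [0, 0, 0]
r2 m[φ0→X5] = [1, 0, 1]
r2 m[φ0→X0] = [3, 1, 0]
r2 m[φ1→X0] = [0, 4, 3]
r2 m[φ1→X7] = [0, 1, 0]
r2 m[φ2→X5] = [0, 4, 4]
r2 m[φ3→X0] = [8, 3, 0]
r2 m[φ4→X0] = [7, 7, 3]
r2 m[φ5→X0] = [3, 7, 6]
r2 m[φ6→X7] = [4, 2, 7]
r2 m[X5→φ0] = [0, 4, 4]
r2 m[X5→φ2] = [1, 0, 1]
r2 m[X0→φ0] = [18, 21, 12]
r2 m[X0→φ1] = [21, 18, 9]
r2 m[X0→φ3] = [13, 19, 12]
r2 m[X0→φ4] = [14, 15, 9]
r2 m[X0→φ5] = [18, 15, 6]
r2 m[X7→φ1] = [4, 2, 7]
r2 m[X7→φ6] = [0, 1, 0]
r3 m[φ0→X5] = [19, 12, 13]
r3 m[φ0→X0] = [4, 1, 4]
r3 m[φ1→X0] = [3, 6, 8]
r3 m[φ1→X7] = [14, 15, 12]
r3 m[φ2→X5] = [0, 4, 4]
r3 m[φ3→X0] = [8, 3, 0]
r3 m[φ4→X0] = [7, 7, 3]
r3 m[φ5→X0] = [3, 7, 6]
r3 m[φ6→X7] = [4, 2, 7]
r3 m[X5→φ0] = [0, 4, 4]
r3 m[X5→φ2] = [1, 0, 1]
r3 m[X0→φ0] = [18, 21, 12]
r3 m[X0→φ1] = [21, 18, 9]
r3 m[X0→φ3] = [13, 19, 12]
r3 m[X0→φ4] = [14, 15, 9]
r3 m[X0→φ5] = [18, 15, 6]
r3 m[X7→φ1] = [4, 2, 7]
r3 m[X7→φ6] = [0, 1, 0]
r4 m[φ0→X5] = [19, 12, 13]
r4 m[φ0→X0] = [4, 1, 4]
r4 m[φ1→X0] = [3, 6, 8]
r4 m[φ1→X7] = [14, 15, 12]
r4 m[φ2→X5] = [0, 4, 4]
r4 m[φ3→X0] = [8, 3, 0]
r4 m[φ4→X0] = [7, 7, 3]
r4 m[φ5→X0] = [3, 7, 6]
r4 m[φ6→X7] = [4, 2, 7]
r4 m[X5→φ0] = [0, 4, 4]
r4 m[X5→φ2] = [19, 12, 13]
r4 m[X0→φ0] = [21, 23, 17]
r4 m[X0→φ1] = [22, 18, 13]
r4 m[X0→φ3] = [17, 21, 21]
r4 m[X0→φ4] = [18, 17, 18]
r4 m[X0→φ5] = [22, 17, 15]
r4 m[X7→φ1] = [4, 2, 7]
r4 m[X7→φ6] = [14, 15, 12]
r5 m[φ0→X5] = [24, 17, 18]
r5 m[φ0→X0] = [4, 1, 4]
r5 m[φ1→X0] = [3, 6, 8]
r5 m[φ1→X7] = [18, 19, 16]
r5 m[φ2→X5] = [0, 4, 4]
r5 m[φ3→X0] = [8, 3, 0]
r5 m[φ4→X0] = [7, 7, 3]
r5 m[φ5→X0] = [3, 7, 6]
r5 m[φ6→X7] = [4, 2, 7]
r5 m[X5→φ0] = [0, 4, 4]
r5 m[X5→φ2] = [19, 12, 13]
r5 m[X0→φ0] = [21, 23, 17]
r5 m[X0→φ1] = [22, 18, 13]
r5 m[X0→φ3] = [17, 21, 21]
r5 m[X0→φ4] = [18, 17, 18]
r5 m[X0→φ5] = [22, 17, 15]
r5 m[X7→φ1] = [4, 2, 7]
r5 m[X7→φ6] = [14, 15, 12]
r6 m[φ0→X5] = [24, 17, 18]
r6 m[φ0→X0] = [4, 1, 4]
r6 m[φ1→X0] = [3, 6, 8]
r6 m[φ1→X7] = [18, 19, 16]
r6 m[φ2→X5] = [0, 4, 4]
r6 m[φ3→X0] = [8, 3, 0]
r6 m[φ4→X0] = [7, 7, 3]
r6 m[φ5→X0] = [3, 7, 6]
r6 m[φ6→X7] = [4, 2, 7]
r6 m[X5→φ0] = [0, 4, 4]
r6 m[X5→φ2] = [24, 17, 18]
r6 m[X0→φ0] = [21, 23, 17]
r6 m[X0→φ1] = [22, 18, 13]
r6 m[X0→φ3] = [17, 21, 21]
r6 m[X0→φ4] = [18, 17, 18]
r6 m[X0→φ5] = [22, 17, 15]
r6 m[X7→φ1] = [4, 2, 7]
r6 m[X7→φ6] = [18, 19, 16]
r7 m[φ0→X5] = [24, 17, 18]
r7 m[φ0→X0] = [4, 1, 4]
r7 m[φ1→X0] = [3, 6, 8]
r7 m[φ1→X7] = [18, 19, 16]
r7 m[φ2→X5] = [0, 4, 4]
r7 m[φ3→X0] = [8, 3, 0]
r7 m[φ4→X0] = [7, 7, 3]
r7 m[φ5→X0] = [3, 7, 6]
r7 m[φ6→X7] = [4, 2, 7]
r7 m[X5→φ0] = [0, 4, 4]
r7 m[X5→φ2] = [24, 17, 18]
r7 m[X0→φ0] = [21, 23, 17]
r7 m[X0→φ1] = [22, 18, 13]
r7 m[X0→φ3] = [17, 21, 21]
r7 m[X0→φ4] = [18, 17, 18]
r7 m[X0→φ5] = [22, 17, 15]
r7 m[X7→φ1] = [4, 2, 7]
r7 m[X7→φ6] = [18, 19, 16]
fixed point reached at round 7
b[X5] = ⊗ incoming = [24, 21, 22]

b[X5] = [24, 21, 22]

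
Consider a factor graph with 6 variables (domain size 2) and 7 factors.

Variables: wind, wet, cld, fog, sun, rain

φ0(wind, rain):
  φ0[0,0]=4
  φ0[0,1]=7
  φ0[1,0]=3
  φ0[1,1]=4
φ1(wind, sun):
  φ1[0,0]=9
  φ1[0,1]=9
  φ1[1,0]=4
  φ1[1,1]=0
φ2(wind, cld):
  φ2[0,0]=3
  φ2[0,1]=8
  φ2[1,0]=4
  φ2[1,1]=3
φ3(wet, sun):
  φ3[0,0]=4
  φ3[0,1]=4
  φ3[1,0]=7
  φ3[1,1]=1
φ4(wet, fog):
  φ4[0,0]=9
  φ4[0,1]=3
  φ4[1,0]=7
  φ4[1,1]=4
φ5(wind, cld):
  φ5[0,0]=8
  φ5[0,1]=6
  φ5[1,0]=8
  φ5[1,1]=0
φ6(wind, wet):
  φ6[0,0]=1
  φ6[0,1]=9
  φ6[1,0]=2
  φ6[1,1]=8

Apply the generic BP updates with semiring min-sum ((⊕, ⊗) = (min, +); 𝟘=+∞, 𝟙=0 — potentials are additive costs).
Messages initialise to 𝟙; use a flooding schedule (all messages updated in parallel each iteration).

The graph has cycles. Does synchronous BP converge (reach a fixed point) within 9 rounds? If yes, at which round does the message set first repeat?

init: all messages = 𝟙 over 2 values
r1 m[φ0→wind] = [4, 3]
r1 m[φ0→rain] = [3, 4]
r1 m[φ1→wind] = [9, 0]
r1 m[φ1→sun] = [4, 0]
r1 m[φ2→wind] = [3, 3]
r1 m[φ2→cld] = [3, 3]
r1 m[φ3→wet] = [4, 1]
r1 m[φ3→sun] = [4, 1]
r1 m[φ4→wet] = [3, 4]
r1 m[φ4→fog] = [7, 3]
r1 m[φ5→wind] = [6, 0]
r1 m[φ5→cld] = [8, 0]
r1 m[φ6→wind] = [1, 2]
r1 m[φ6→wet] = [1, 8]
r1 m[wind→φ0] = [0, 0]
r1 m[wind→φ1] = [0, 0]
r1 m[wind→φ2] = [0, 0]
r1 m[wind→φ5] = [0, 0]
r1 m[wind→φ6] = [0, 0]
r1 m[wet→φ3] = [0, 0]
r1 m[wet→φ4] = [0, 0]
r1 m[wet→φ6] = [0, 0]
r1 m[cld→φ2] = [0, 0]
r1 m[cld→φ5] = [0, 0]
r1 m[fog→φ4] = [0, 0]
r1 m[sun→φ1] = [0, 0]
r1 m[sun→φ3] = [0, 0]
r1 m[rain→φ0] = [0, 0]
r2 m[φ0→wind] = [4, 3]
r2 m[φ0→rain] = [3, 4]
r2 m[φ1→wind] = [9, 0]
r2 m[φ1→sun] = [4, 0]
r2 m[φ2→wind] = [3, 3]
r2 m[φ2→cld] = [3, 3]
r2 m[φ3→wet] = [4, 1]
r2 m[φ3→sun] = [4, 1]
r2 m[φ4→wet] = [3, 4]
r2 m[φ4→fog] = [7, 3]
r2 m[φ5→wind] = [6, 0]
r2 m[φ5→cld] = [8, 0]
r2 m[φ6→wind] = [1, 2]
r2 m[φ6→wet] = [1, 8]
r2 m[wind→φ0] = [19, 5]
r2 m[wind→φ1] = [14, 8]
r2 m[wind→φ2] = [20, 5]
r2 m[wind→φ5] = [17, 8]
r2 m[wind→φ6] = [22, 6]
r2 m[wet→φ3] = [4, 12]
r2 m[wet→φ4] = [5, 9]
r2 m[wet→φ6] = [7, 5]
r2 m[cld→φ2] = [8, 0]
r2 m[cld→φ5] = [3, 3]
r2 m[fog→φ4] = [0, 0]
r2 m[sun→φ1] = [4, 1]
r2 m[sun→φ3] = [4, 0]
r2 m[rain→φ0] = [0, 0]
r3 m[φ0→wind] = [4, 3]
r3 m[φ0→rain] = [8, 9]
r3 m[φ1→wind] = [10, 1]
r3 m[φ1→sun] = [12, 8]
r3 m[φ2→wind] = [8, 3]
r3 m[φ2→cld] = [9, 8]
r3 m[φ3→wet] = [4, 1]
r3 m[φ3→sun] = [8, 8]
r3 m[φ4→wet] = [3, 4]
r3 m[φ4→fog] = [14, 8]
r3 m[φ5→wind] = [9, 3]
r3 m[φ5→cld] = [16, 8]
r3 m[φ6→wind] = [8, 9]
r3 m[φ6→wet] = [8, 14]
r3 m[wind→φ0] = [19, 5]
r3 m[wind→φ1] = [14, 8]
r3 m[wind→φ2] = [20, 5]
r3 m[wind→φ5] = [17, 8]
r3 m[wind→φ6] = [22, 6]
r3 m[wet→φ3] = [4, 12]
r3 m[wet→φ4] = [5, 9]
r3 m[wet→φ6] = [7, 5]
r3 m[cld→φ2] = [8, 0]
r3 m[cld→φ5] = [3, 3]
r3 m[fog→φ4] = [0, 0]
r3 m[sun→φ1] = [4, 1]
r3 m[sun→φ3] = [4, 0]
r3 m[rain→φ0] = [0, 0]
r4 m[φ0→wind] = [4, 3]
r4 m[φ0→rain] = [8, 9]
r4 m[φ1→wind] = [10, 1]
r4 m[φ1→sun] = [12, 8]
r4 m[φ2→wind] = [8, 3]
r4 m[φ2→cld] = [9, 8]
r4 m[φ3→wet] = [4, 1]
r4 m[φ3→sun] = [8, 8]
r4 m[φ4→wet] = [3, 4]
r4 m[φ4→fog] = [14, 8]
r4 m[φ5→wind] = [9, 3]
r4 m[φ5→cld] = [16, 8]
r4 m[φ6→wind] = [8, 9]
r4 m[φ6→wet] = [8, 14]
r4 m[wind→φ0] = [35, 16]
r4 m[wind→φ1] = [29, 18]
r4 m[wind→φ2] = [31, 16]
r4 m[wind→φ5] = [30, 16]
r4 m[wind→φ6] = [31, 10]
r4 m[wet→φ3] = [11, 18]
r4 m[wet→φ4] = [12, 15]
r4 m[wet→φ6] = [7, 5]
r4 m[cld→φ2] = [16, 8]
r4 m[cld→φ5] = [9, 8]
r4 m[fog→φ4] = [0, 0]
r4 m[sun→φ1] = [8, 8]
r4 m[sun→φ3] = [12, 8]
r4 m[rain→φ0] = [0, 0]
r5 m[φ0→wind] = [4, 3]
r5 m[φ0→rain] = [19, 20]
r5 m[φ1→wind] = [17, 8]
r5 m[φ1→sun] = [22, 18]
r5 m[φ2→wind] = [16, 11]
r5 m[φ2→cld] = [20, 19]
r5 m[φ3→wet] = [12, 9]
r5 m[φ3→sun] = [15, 15]
r5 m[φ4→wet] = [3, 4]
r5 m[φ4→fog] = [21, 15]
r5 m[φ5→wind] = [14, 8]
r5 m[φ5→cld] = [24, 16]
r5 m[φ6→wind] = [8, 9]
r5 m[φ6→wet] = [12, 18]
r5 m[wind→φ0] = [35, 16]
r5 m[wind→φ1] = [29, 18]
r5 m[wind→φ2] = [31, 16]
r5 m[wind→φ5] = [30, 16]
r5 m[wind→φ6] = [31, 10]
r5 m[wet→φ3] = [11, 18]
r5 m[wet→φ4] = [12, 15]
r5 m[wet→φ6] = [7, 5]
r5 m[cld→φ2] = [16, 8]
r5 m[cld→φ5] = [9, 8]
r5 m[fog→φ4] = [0, 0]
r5 m[sun→φ1] = [8, 8]
r5 m[sun→φ3] = [12, 8]
r5 m[rain→φ0] = [0, 0]
r6 m[φ0→wind] = [4, 3]
r6 m[φ0→rain] = [19, 20]
r6 m[φ1→wind] = [17, 8]
r6 m[φ1→sun] = [22, 18]
r6 m[φ2→wind] = [16, 11]
r6 m[φ2→cld] = [20, 19]
r6 m[φ3→wet] = [12, 9]
r6 m[φ3→sun] = [15, 15]
r6 m[φ4→wet] = [3, 4]
r6 m[φ4→fog] = [21, 15]
r6 m[φ5→wind] = [14, 8]
r6 m[φ5→cld] = [24, 16]
r6 m[φ6→wind] = [8, 9]
r6 m[φ6→wet] = [12, 18]
r6 m[wind→φ0] = [55, 36]
r6 m[wind→φ1] = [42, 31]
r6 m[wind→φ2] = [43, 28]
r6 m[wind→φ5] = [45, 31]
r6 m[wind→φ6] = [51, 30]
r6 m[wet→φ3] = [15, 22]
r6 m[wet→φ4] = [24, 27]
r6 m[wet→φ6] = [15, 13]
r6 m[cld→φ2] = [24, 16]
r6 m[cld→φ5] = [20, 19]
r6 m[fog→φ4] = [0, 0]
r6 m[sun→φ1] = [15, 15]
r6 m[sun→φ3] = [22, 18]
r6 m[rain→φ0] = [0, 0]
r7 m[φ0→wind] = [4, 3]
r7 m[φ0→rain] = [39, 40]
r7 m[φ1→wind] = [24, 15]
r7 m[φ1→sun] = [35, 31]
r7 m[φ2→wind] = [24, 19]
r7 m[φ2→cld] = [32, 31]
r7 m[φ3→wet] = [22, 19]
r7 m[φ3→sun] = [19, 19]
r7 m[φ4→wet] = [3, 4]
r7 m[φ4→fog] = [33, 27]
r7 m[φ5→wind] = [25, 19]
r7 m[φ5→cld] = [39, 31]
r7 m[φ6→wind] = [16, 17]
r7 m[φ6→wet] = [32, 38]
r7 m[wind→φ0] = [55, 36]
r7 m[wind→φ1] = [42, 31]
r7 m[wind→φ2] = [43, 28]
r7 m[wind→φ5] = [45, 31]
r7 m[wind→φ6] = [51, 30]
r7 m[wet→φ3] = [15, 22]
r7 m[wet→φ4] = [24, 27]
r7 m[wet→φ6] = [15, 13]
r7 m[cld→φ2] = [24, 16]
r7 m[cld→φ5] = [20, 19]
r7 m[fog→φ4] = [0, 0]
r7 m[sun→φ1] = [15, 15]
r7 m[sun→φ3] = [22, 18]
r7 m[rain→φ0] = [0, 0]
r8 m[φ0→wind] = [4, 3]
r8 m[φ0→rain] = [39, 40]
r8 m[φ1→wind] = [24, 15]
r8 m[φ1→sun] = [35, 31]
r8 m[φ2→wind] = [24, 19]
r8 m[φ2→cld] = [32, 31]
r8 m[φ3→wet] = [22, 19]
r8 m[φ3→sun] = [19, 19]
r8 m[φ4→wet] = [3, 4]
r8 m[φ4→fog] = [33, 27]
r8 m[φ5→wind] = [25, 19]
r8 m[φ5→cld] = [39, 31]
r8 m[φ6→wind] = [16, 17]
r8 m[φ6→wet] = [32, 38]
r8 m[wind→φ0] = [89, 70]
r8 m[wind→φ1] = [69, 58]
r8 m[wind→φ2] = [69, 54]
r8 m[wind→φ5] = [68, 54]
r8 m[wind→φ6] = [77, 56]
r8 m[wet→φ3] = [35, 42]
r8 m[wet→φ4] = [54, 57]
r8 m[wet→φ6] = [25, 23]
r8 m[cld→φ2] = [39, 31]
r8 m[cld→φ5] = [32, 31]
r8 m[fog→φ4] = [0, 0]
r8 m[sun→φ1] = [19, 19]
r8 m[sun→φ3] = [35, 31]
r8 m[rain→φ0] = [0, 0]
r9 m[φ0→wind] = [4, 3]
r9 m[φ0→rain] = [73, 74]
r9 m[φ1→wind] = [28, 19]
r9 m[φ1→sun] = [62, 58]
r9 m[φ2→wind] = [39, 34]
r9 m[φ2→cld] = [58, 57]
r9 m[φ3→wet] = [35, 32]
r9 m[φ3→sun] = [39, 39]
r9 m[φ4→wet] = [3, 4]
r9 m[φ4→fog] = [63, 57]
r9 m[φ5→wind] = [37, 31]
r9 m[φ5→cld] = [62, 54]
r9 m[φ6→wind] = [26, 27]
r9 m[φ6→wet] = [58, 64]
r9 m[wind→φ0] = [89, 70]
r9 m[wind→φ1] = [69, 58]
r9 m[wind→φ2] = [69, 54]
r9 m[wind→φ5] = [68, 54]
r9 m[wind→φ6] = [77, 56]
r9 m[wet→φ3] = [35, 42]
r9 m[wet→φ4] = [54, 57]
r9 m[wet→φ6] = [25, 23]
r9 m[cld→φ2] = [39, 31]
r9 m[cld→φ5] = [32, 31]
r9 m[fog→φ4] = [0, 0]
r9 m[sun→φ1] = [19, 19]
r9 m[sun→φ3] = [35, 31]
r9 m[rain→φ0] = [0, 0]
no fixed point within 9 rounds

NOT CONVERGED within 9 rounds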